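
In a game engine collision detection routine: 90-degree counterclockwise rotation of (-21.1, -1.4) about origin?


90° CCW: (x,y) -> (-y, x)
(-21.1,-1.4) -> (1.4, -21.1)

(1.4, -21.1)


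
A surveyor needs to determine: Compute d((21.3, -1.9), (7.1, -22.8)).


dx=-14.2, dy=-20.9
d^2 = (-14.2)^2 + (-20.9)^2 = 638.45
d = sqrt(638.45) = 25.2676

25.2676


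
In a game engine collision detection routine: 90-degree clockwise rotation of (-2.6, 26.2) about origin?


90° CW: (x,y) -> (y, -x)
(-2.6,26.2) -> (26.2, 2.6)

(26.2, 2.6)


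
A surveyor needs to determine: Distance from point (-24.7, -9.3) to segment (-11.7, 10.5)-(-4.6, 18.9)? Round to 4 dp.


Project P onto AB: t = 0 (clamped to [0,1])
Closest point on segment: (-11.7, 10.5)
Distance: 23.6863

23.6863


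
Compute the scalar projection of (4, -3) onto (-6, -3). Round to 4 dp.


u.v = -15, |v| = sqrt(45) = 6.7082
Scalar projection = u.v / |v| = -15 / sqrt(45) = -2.2361

-2.2361


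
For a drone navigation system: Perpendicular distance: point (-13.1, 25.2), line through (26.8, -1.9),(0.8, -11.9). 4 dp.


|cross product| = 1103.6
|line direction| = sqrt(776) = 27.8568
Distance = 1103.6/sqrt(776) = 39.6169

39.6169


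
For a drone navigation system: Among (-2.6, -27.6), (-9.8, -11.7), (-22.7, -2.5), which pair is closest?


d(P0,P1) = 17.4542, d(P0,P2) = 32.1562, d(P1,P2) = 15.8446
Closest: P1 and P2

Closest pair: (-9.8, -11.7) and (-22.7, -2.5), distance = 15.8446


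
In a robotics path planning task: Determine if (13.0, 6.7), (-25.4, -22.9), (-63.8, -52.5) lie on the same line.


Cross product: ((-25.4)-13)*((-52.5)-6.7) - ((-22.9)-6.7)*((-63.8)-13)
= 0

Yes, collinear


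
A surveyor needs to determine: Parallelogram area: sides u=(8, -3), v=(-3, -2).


|u x v| = |8*(-2) - (-3)*(-3)|
= |(-16) - 9| = 25

25


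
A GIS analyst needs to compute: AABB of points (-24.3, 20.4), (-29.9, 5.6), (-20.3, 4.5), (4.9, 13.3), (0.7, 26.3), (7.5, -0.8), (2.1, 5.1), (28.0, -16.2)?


x range: [-29.9, 28]
y range: [-16.2, 26.3]
Bounding box: (-29.9,-16.2) to (28,26.3)

(-29.9,-16.2) to (28,26.3)


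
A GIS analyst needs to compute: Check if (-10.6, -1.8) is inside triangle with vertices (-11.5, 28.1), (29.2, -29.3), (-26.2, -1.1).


Cross products: AB x AP = -1165.27, BC x BP = -401.14, CA x CP = -465.81
All same sign? yes

Yes, inside


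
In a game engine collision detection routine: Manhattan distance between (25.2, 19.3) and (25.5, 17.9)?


|25.2-25.5| + |19.3-17.9| = 0.3 + 1.4 = 1.7

1.7


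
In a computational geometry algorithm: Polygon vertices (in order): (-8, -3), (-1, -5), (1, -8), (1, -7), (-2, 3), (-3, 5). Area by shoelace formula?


Shoelace sum: ((-8)*(-5) - (-1)*(-3)) + ((-1)*(-8) - 1*(-5)) + (1*(-7) - 1*(-8)) + (1*3 - (-2)*(-7)) + ((-2)*5 - (-3)*3) + ((-3)*(-3) - (-8)*5)
= 88
Area = |88|/2 = 44

44


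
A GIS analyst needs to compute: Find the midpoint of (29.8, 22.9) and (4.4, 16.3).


M = ((29.8+4.4)/2, (22.9+16.3)/2)
= (17.1, 19.6)

(17.1, 19.6)


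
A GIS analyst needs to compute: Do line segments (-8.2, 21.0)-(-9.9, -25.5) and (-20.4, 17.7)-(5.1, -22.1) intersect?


Cross products: d1=569.71, d2=-683.7, d3=-561.69, d4=691.72
d1*d2 < 0 and d3*d4 < 0? yes

Yes, they intersect


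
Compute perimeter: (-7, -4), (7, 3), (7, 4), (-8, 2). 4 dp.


Sides: (-7, -4)->(7, 3): sqrt(245) = 15.652476, (7, 3)->(7, 4): sqrt(1) = 1, (7, 4)->(-8, 2): sqrt(229) = 15.132746, (-8, 2)->(-7, -4): sqrt(37) = 6.082763
Sum = 37.867985
Perimeter = 37.868

37.868


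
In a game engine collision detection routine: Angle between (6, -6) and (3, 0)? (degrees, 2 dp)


u.v = 18, |u| = sqrt(72) = 8.4853, |v| = sqrt(9) = 3
cos(theta) = u.v/(|u||v|) = 18/sqrt(648) = 0.707107
theta = acos(0.707107) = 45 degrees

45 degrees


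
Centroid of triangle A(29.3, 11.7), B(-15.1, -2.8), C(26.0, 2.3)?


Centroid = ((x_A+x_B+x_C)/3, (y_A+y_B+y_C)/3)
= ((29.3+(-15.1)+26)/3, (11.7+(-2.8)+2.3)/3)
= (13.4, 3.7333)

(13.4, 3.7333)


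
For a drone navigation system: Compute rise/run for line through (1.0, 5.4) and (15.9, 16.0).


slope = (y2-y1)/(x2-x1) = (16-5.4)/(15.9-1) = 10.6/14.9 = 0.7114

0.7114


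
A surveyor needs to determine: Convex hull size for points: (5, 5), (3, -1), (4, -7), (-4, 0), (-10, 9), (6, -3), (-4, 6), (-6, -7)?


Convex hull vertices (CCW): (-10, 9), (-6, -7), (4, -7), (6, -3), (5, 5)
Count = 5

5


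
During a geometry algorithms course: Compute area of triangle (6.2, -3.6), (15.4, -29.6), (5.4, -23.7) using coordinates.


Area = |x_A(y_B-y_C) + x_B(y_C-y_A) + x_C(y_A-y_B)|/2
= |(-36.58) + (-309.54) + 140.4|/2
= 205.72/2 = 102.86

102.86


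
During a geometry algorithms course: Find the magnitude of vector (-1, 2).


|u| = sqrt((-1)^2 + 2^2) = sqrt(5) = 2.2361

2.2361


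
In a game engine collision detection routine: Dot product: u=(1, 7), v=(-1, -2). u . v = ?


u . v = u_x*v_x + u_y*v_y = 1*(-1) + 7*(-2)
= (-1) + (-14) = -15

-15


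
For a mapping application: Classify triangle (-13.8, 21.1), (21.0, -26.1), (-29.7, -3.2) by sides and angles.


Side lengths squared: AB^2=3438.88, BC^2=3094.9, CA^2=843.3
Sorted: [843.3, 3094.9, 3438.88]
By sides: Scalene, By angles: Acute

Scalene, Acute


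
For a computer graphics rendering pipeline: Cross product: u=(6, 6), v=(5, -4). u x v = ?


u x v = u_x*v_y - u_y*v_x = 6*(-4) - 6*5
= (-24) - 30 = -54

-54


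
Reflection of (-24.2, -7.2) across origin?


Reflection over origin: (x,y) -> (-x,-y)
(-24.2, -7.2) -> (24.2, 7.2)

(24.2, 7.2)


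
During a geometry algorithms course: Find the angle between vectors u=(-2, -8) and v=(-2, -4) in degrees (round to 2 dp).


u.v = 36, |u| = sqrt(68) = 8.2462, |v| = sqrt(20) = 4.4721
cos(theta) = u.v/(|u||v|) = 36/sqrt(1360) = 0.976187
theta = acos(0.976187) = 12.53 degrees

12.53 degrees


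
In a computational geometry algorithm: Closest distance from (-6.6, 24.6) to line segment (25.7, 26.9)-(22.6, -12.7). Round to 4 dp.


Project P onto AB: t = 0.1212 (clamped to [0,1])
Closest point on segment: (25.3243, 22.1009)
Distance: 32.022

32.022


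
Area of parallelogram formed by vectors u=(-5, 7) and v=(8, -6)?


|u x v| = |(-5)*(-6) - 7*8|
= |30 - 56| = 26

26


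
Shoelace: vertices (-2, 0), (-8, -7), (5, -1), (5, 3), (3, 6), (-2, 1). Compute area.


Shoelace sum: ((-2)*(-7) - (-8)*0) + ((-8)*(-1) - 5*(-7)) + (5*3 - 5*(-1)) + (5*6 - 3*3) + (3*1 - (-2)*6) + ((-2)*0 - (-2)*1)
= 115
Area = |115|/2 = 57.5

57.5


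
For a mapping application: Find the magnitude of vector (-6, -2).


|u| = sqrt((-6)^2 + (-2)^2) = sqrt(40) = 6.3246

6.3246


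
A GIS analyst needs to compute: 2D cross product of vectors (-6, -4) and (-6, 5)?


u x v = u_x*v_y - u_y*v_x = (-6)*5 - (-4)*(-6)
= (-30) - 24 = -54

-54


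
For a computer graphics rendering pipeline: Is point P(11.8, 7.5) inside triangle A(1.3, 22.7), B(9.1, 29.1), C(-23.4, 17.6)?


Cross products: AB x AP = -185.76, BC x BP = 733.05, CA x CP = -428.99
All same sign? no

No, outside


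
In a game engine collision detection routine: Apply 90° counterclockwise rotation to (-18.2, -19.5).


90° CCW: (x,y) -> (-y, x)
(-18.2,-19.5) -> (19.5, -18.2)

(19.5, -18.2)


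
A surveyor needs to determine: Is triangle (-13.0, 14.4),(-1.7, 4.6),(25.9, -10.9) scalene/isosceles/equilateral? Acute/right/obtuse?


Side lengths squared: AB^2=223.73, BC^2=1002.01, CA^2=2153.3
Sorted: [223.73, 1002.01, 2153.3]
By sides: Scalene, By angles: Obtuse

Scalene, Obtuse


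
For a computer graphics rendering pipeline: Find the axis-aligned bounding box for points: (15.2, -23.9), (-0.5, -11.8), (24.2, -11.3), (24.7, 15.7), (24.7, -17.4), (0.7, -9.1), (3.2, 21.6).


x range: [-0.5, 24.7]
y range: [-23.9, 21.6]
Bounding box: (-0.5,-23.9) to (24.7,21.6)

(-0.5,-23.9) to (24.7,21.6)


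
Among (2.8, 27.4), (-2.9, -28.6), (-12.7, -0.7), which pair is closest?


d(P0,P1) = 56.2893, d(P0,P2) = 32.0914, d(P1,P2) = 29.5711
Closest: P1 and P2

Closest pair: (-2.9, -28.6) and (-12.7, -0.7), distance = 29.5711


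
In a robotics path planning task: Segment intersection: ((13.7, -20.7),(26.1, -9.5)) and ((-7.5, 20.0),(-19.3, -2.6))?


Cross products: d1=959.38, d2=1107.46, d3=742.12, d4=594.04
d1*d2 < 0 and d3*d4 < 0? no

No, they don't intersect


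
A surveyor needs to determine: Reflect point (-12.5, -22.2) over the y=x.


Reflection over y=x: (x,y) -> (y,x)
(-12.5, -22.2) -> (-22.2, -12.5)

(-22.2, -12.5)


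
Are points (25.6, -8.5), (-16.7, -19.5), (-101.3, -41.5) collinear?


Cross product: ((-16.7)-25.6)*((-41.5)-(-8.5)) - ((-19.5)-(-8.5))*((-101.3)-25.6)
= 0

Yes, collinear


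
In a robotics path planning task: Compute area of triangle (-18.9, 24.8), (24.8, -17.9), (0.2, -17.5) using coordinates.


Area = |x_A(y_B-y_C) + x_B(y_C-y_A) + x_C(y_A-y_B)|/2
= |7.56 + (-1049.04) + 8.54|/2
= 1032.94/2 = 516.47

516.47


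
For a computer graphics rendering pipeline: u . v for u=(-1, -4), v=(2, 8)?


u . v = u_x*v_x + u_y*v_y = (-1)*2 + (-4)*8
= (-2) + (-32) = -34

-34


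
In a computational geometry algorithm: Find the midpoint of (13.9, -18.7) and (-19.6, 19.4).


M = ((13.9+(-19.6))/2, ((-18.7)+19.4)/2)
= (-2.85, 0.35)

(-2.85, 0.35)


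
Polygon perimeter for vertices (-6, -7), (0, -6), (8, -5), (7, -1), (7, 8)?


Sides: (-6, -7)->(0, -6): sqrt(37) = 6.082763, (0, -6)->(8, -5): sqrt(65) = 8.062258, (8, -5)->(7, -1): sqrt(17) = 4.123106, (7, -1)->(7, 8): sqrt(81) = 9, (7, 8)->(-6, -7): sqrt(394) = 19.849433
Sum = 47.11756
Perimeter = 47.1176

47.1176


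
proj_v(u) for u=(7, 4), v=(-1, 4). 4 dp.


u.v = 9, |v| = sqrt(17) = 4.1231
Scalar projection = u.v / |v| = 9 / sqrt(17) = 2.1828

2.1828


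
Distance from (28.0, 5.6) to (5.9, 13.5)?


dx=-22.1, dy=7.9
d^2 = (-22.1)^2 + 7.9^2 = 550.82
d = sqrt(550.82) = 23.4696

23.4696


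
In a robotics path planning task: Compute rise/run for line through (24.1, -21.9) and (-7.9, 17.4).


slope = (y2-y1)/(x2-x1) = (17.4-(-21.9))/((-7.9)-24.1) = 39.3/(-32) = -1.2281

-1.2281


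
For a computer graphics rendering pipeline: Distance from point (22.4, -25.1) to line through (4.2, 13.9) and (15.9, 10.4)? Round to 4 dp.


|cross product| = 392.6
|line direction| = sqrt(149.14) = 12.2123
Distance = 392.6/sqrt(149.14) = 32.1479

32.1479


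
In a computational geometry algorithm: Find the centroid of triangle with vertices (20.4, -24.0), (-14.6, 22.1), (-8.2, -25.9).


Centroid = ((x_A+x_B+x_C)/3, (y_A+y_B+y_C)/3)
= ((20.4+(-14.6)+(-8.2))/3, ((-24)+22.1+(-25.9))/3)
= (-0.8, -9.2667)

(-0.8, -9.2667)


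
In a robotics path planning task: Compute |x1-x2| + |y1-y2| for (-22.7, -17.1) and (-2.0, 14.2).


|(-22.7)-(-2)| + |(-17.1)-14.2| = 20.7 + 31.3 = 52

52


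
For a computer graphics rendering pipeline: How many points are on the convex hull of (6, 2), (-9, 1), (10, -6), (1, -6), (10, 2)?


Convex hull vertices (CCW): (-9, 1), (1, -6), (10, -6), (10, 2), (6, 2)
Count = 5

5


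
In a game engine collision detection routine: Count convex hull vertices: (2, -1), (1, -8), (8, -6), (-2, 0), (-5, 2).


Convex hull vertices (CCW): (-5, 2), (1, -8), (8, -6), (2, -1)
Count = 4

4


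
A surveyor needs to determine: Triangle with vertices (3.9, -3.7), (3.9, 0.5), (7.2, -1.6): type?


Side lengths squared: AB^2=17.64, BC^2=15.3, CA^2=15.3
Sorted: [15.3, 15.3, 17.64]
By sides: Isosceles, By angles: Acute

Isosceles, Acute


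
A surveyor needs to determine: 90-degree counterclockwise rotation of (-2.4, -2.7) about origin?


90° CCW: (x,y) -> (-y, x)
(-2.4,-2.7) -> (2.7, -2.4)

(2.7, -2.4)


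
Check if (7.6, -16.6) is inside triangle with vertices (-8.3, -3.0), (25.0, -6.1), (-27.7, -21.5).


Cross products: AB x AP = -403.59, BC x BP = 285.39, CA x CP = -557.99
All same sign? no

No, outside


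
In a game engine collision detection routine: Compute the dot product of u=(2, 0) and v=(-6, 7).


u . v = u_x*v_x + u_y*v_y = 2*(-6) + 0*7
= (-12) + 0 = -12

-12


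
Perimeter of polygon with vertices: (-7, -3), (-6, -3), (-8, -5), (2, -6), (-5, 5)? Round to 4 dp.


Sides: (-7, -3)->(-6, -3): sqrt(1) = 1, (-6, -3)->(-8, -5): sqrt(8) = 2.828427, (-8, -5)->(2, -6): sqrt(101) = 10.049876, (2, -6)->(-5, 5): sqrt(170) = 13.038405, (-5, 5)->(-7, -3): sqrt(68) = 8.246211
Sum = 35.162919
Perimeter = 35.1629

35.1629


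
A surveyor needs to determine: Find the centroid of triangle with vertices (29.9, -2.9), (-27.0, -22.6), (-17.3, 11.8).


Centroid = ((x_A+x_B+x_C)/3, (y_A+y_B+y_C)/3)
= ((29.9+(-27)+(-17.3))/3, ((-2.9)+(-22.6)+11.8)/3)
= (-4.8, -4.5667)

(-4.8, -4.5667)


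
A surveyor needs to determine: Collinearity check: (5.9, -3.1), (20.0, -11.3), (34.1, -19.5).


Cross product: (20-5.9)*((-19.5)-(-3.1)) - ((-11.3)-(-3.1))*(34.1-5.9)
= 0

Yes, collinear


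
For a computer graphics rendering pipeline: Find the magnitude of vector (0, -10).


|u| = sqrt(0^2 + (-10)^2) = sqrt(100) = 10

10


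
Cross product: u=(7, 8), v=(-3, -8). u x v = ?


u x v = u_x*v_y - u_y*v_x = 7*(-8) - 8*(-3)
= (-56) - (-24) = -32

-32


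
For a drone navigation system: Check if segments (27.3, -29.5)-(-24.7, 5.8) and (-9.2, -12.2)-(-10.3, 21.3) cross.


Cross products: d1=-1203.72, d2=499.45, d3=388.85, d4=-1314.32
d1*d2 < 0 and d3*d4 < 0? yes

Yes, they intersect


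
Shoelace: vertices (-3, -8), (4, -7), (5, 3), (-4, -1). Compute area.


Shoelace sum: ((-3)*(-7) - 4*(-8)) + (4*3 - 5*(-7)) + (5*(-1) - (-4)*3) + ((-4)*(-8) - (-3)*(-1))
= 136
Area = |136|/2 = 68

68


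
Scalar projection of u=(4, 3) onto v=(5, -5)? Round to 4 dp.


u.v = 5, |v| = sqrt(50) = 7.0711
Scalar projection = u.v / |v| = 5 / sqrt(50) = 0.7071

0.7071


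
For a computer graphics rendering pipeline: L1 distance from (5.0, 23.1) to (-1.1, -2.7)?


|5-(-1.1)| + |23.1-(-2.7)| = 6.1 + 25.8 = 31.9

31.9


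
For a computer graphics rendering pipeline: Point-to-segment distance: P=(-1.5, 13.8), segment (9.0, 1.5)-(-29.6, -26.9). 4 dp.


Project P onto AB: t = 0.0244 (clamped to [0,1])
Closest point on segment: (8.0591, 0.8077)
Distance: 16.13

16.13


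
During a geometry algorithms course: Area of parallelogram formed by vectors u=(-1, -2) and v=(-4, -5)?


|u x v| = |(-1)*(-5) - (-2)*(-4)|
= |5 - 8| = 3

3


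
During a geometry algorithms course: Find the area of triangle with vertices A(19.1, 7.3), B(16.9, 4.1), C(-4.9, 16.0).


Area = |x_A(y_B-y_C) + x_B(y_C-y_A) + x_C(y_A-y_B)|/2
= |(-227.29) + 147.03 + (-15.68)|/2
= 95.94/2 = 47.97

47.97


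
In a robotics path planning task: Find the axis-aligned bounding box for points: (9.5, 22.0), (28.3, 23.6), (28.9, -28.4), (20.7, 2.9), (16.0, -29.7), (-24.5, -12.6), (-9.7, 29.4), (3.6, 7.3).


x range: [-24.5, 28.9]
y range: [-29.7, 29.4]
Bounding box: (-24.5,-29.7) to (28.9,29.4)

(-24.5,-29.7) to (28.9,29.4)


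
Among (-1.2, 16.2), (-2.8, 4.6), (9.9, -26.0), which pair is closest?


d(P0,P1) = 11.7098, d(P0,P2) = 43.6354, d(P1,P2) = 33.1308
Closest: P0 and P1

Closest pair: (-1.2, 16.2) and (-2.8, 4.6), distance = 11.7098


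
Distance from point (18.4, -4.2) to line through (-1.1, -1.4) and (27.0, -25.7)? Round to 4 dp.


|cross product| = 395.17
|line direction| = sqrt(1380.1) = 37.1497
Distance = 395.17/sqrt(1380.1) = 10.6372

10.6372


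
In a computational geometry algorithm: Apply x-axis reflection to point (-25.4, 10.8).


Reflection over x-axis: (x,y) -> (x,-y)
(-25.4, 10.8) -> (-25.4, -10.8)

(-25.4, -10.8)


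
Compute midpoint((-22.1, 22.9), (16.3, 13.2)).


M = (((-22.1)+16.3)/2, (22.9+13.2)/2)
= (-2.9, 18.05)

(-2.9, 18.05)


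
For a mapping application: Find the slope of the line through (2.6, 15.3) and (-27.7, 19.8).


slope = (y2-y1)/(x2-x1) = (19.8-15.3)/((-27.7)-2.6) = 4.5/(-30.3) = -0.1485

-0.1485


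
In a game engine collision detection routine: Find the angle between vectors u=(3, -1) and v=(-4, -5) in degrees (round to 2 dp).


u.v = -7, |u| = sqrt(10) = 3.1623, |v| = sqrt(41) = 6.4031
cos(theta) = u.v/(|u||v|) = -7/sqrt(410) = -0.345705
theta = acos(-0.345705) = 110.22 degrees

110.22 degrees


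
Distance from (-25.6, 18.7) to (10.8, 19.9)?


dx=36.4, dy=1.2
d^2 = 36.4^2 + 1.2^2 = 1326.4
d = sqrt(1326.4) = 36.4198

36.4198


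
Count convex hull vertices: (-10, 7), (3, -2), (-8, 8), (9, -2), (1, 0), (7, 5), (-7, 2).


Convex hull vertices (CCW): (-10, 7), (-7, 2), (3, -2), (9, -2), (7, 5), (-8, 8)
Count = 6

6


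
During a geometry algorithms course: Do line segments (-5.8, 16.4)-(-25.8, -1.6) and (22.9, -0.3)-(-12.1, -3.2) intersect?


Cross products: d1=-667.73, d2=-95.73, d3=850.6, d4=278.6
d1*d2 < 0 and d3*d4 < 0? no

No, they don't intersect


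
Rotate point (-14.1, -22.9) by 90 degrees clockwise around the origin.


90° CW: (x,y) -> (y, -x)
(-14.1,-22.9) -> (-22.9, 14.1)

(-22.9, 14.1)


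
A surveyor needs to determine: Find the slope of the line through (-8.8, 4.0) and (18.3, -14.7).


slope = (y2-y1)/(x2-x1) = ((-14.7)-4)/(18.3-(-8.8)) = (-18.7)/27.1 = -0.69

-0.69


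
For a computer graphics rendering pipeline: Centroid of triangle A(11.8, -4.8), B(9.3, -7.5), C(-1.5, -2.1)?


Centroid = ((x_A+x_B+x_C)/3, (y_A+y_B+y_C)/3)
= ((11.8+9.3+(-1.5))/3, ((-4.8)+(-7.5)+(-2.1))/3)
= (6.5333, -4.8)

(6.5333, -4.8)


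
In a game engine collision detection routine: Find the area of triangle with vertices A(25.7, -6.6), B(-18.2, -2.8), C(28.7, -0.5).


Area = |x_A(y_B-y_C) + x_B(y_C-y_A) + x_C(y_A-y_B)|/2
= |(-59.11) + (-111.02) + (-109.06)|/2
= 279.19/2 = 139.595

139.595


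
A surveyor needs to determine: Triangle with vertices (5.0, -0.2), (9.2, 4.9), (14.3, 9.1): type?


Side lengths squared: AB^2=43.65, BC^2=43.65, CA^2=172.98
Sorted: [43.65, 43.65, 172.98]
By sides: Isosceles, By angles: Obtuse

Isosceles, Obtuse


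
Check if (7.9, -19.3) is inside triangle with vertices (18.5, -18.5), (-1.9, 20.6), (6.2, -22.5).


Cross products: AB x AP = 430.78, BC x BP = 99.19, CA x CP = 32.56
All same sign? yes

Yes, inside


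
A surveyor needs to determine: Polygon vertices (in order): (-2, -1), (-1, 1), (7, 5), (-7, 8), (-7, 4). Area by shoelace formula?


Shoelace sum: ((-2)*1 - (-1)*(-1)) + ((-1)*5 - 7*1) + (7*8 - (-7)*5) + ((-7)*4 - (-7)*8) + ((-7)*(-1) - (-2)*4)
= 119
Area = |119|/2 = 59.5

59.5


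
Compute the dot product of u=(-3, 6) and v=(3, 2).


u . v = u_x*v_x + u_y*v_y = (-3)*3 + 6*2
= (-9) + 12 = 3

3


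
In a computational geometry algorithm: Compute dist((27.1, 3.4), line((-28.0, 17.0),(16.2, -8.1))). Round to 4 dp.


|cross product| = 781.89
|line direction| = sqrt(2583.65) = 50.8296
Distance = 781.89/sqrt(2583.65) = 15.3826

15.3826


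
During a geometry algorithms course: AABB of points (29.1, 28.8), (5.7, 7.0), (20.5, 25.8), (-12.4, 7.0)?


x range: [-12.4, 29.1]
y range: [7, 28.8]
Bounding box: (-12.4,7) to (29.1,28.8)

(-12.4,7) to (29.1,28.8)


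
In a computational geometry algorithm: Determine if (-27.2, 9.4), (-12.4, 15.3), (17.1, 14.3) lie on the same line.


Cross product: ((-12.4)-(-27.2))*(14.3-9.4) - (15.3-9.4)*(17.1-(-27.2))
= -188.85

No, not collinear


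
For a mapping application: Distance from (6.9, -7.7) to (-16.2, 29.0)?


dx=-23.1, dy=36.7
d^2 = (-23.1)^2 + 36.7^2 = 1880.5
d = sqrt(1880.5) = 43.3647

43.3647


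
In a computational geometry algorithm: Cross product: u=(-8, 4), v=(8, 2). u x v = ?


u x v = u_x*v_y - u_y*v_x = (-8)*2 - 4*8
= (-16) - 32 = -48

-48


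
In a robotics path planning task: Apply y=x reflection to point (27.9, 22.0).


Reflection over y=x: (x,y) -> (y,x)
(27.9, 22) -> (22, 27.9)

(22, 27.9)


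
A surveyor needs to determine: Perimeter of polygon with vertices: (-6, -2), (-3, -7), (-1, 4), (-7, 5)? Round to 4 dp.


Sides: (-6, -2)->(-3, -7): sqrt(34) = 5.830952, (-3, -7)->(-1, 4): sqrt(125) = 11.18034, (-1, 4)->(-7, 5): sqrt(37) = 6.082763, (-7, 5)->(-6, -2): sqrt(50) = 7.071068
Sum = 30.165123
Perimeter = 30.1651

30.1651


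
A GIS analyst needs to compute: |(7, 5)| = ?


|u| = sqrt(7^2 + 5^2) = sqrt(74) = 8.6023

8.6023


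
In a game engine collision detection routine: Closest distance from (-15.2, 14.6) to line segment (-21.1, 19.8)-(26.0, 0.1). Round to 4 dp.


Project P onto AB: t = 0.1459 (clamped to [0,1])
Closest point on segment: (-14.2274, 16.9255)
Distance: 2.5207

2.5207


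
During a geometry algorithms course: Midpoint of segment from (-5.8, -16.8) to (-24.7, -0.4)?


M = (((-5.8)+(-24.7))/2, ((-16.8)+(-0.4))/2)
= (-15.25, -8.6)

(-15.25, -8.6)


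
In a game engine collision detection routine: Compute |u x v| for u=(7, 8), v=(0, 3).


|u x v| = |7*3 - 8*0|
= |21 - 0| = 21

21


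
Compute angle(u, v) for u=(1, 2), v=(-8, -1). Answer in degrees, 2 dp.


u.v = -10, |u| = sqrt(5) = 2.2361, |v| = sqrt(65) = 8.0623
cos(theta) = u.v/(|u||v|) = -10/sqrt(325) = -0.5547
theta = acos(-0.5547) = 123.69 degrees

123.69 degrees


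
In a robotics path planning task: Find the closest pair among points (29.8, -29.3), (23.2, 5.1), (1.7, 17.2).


d(P0,P1) = 35.0274, d(P0,P2) = 54.331, d(P1,P2) = 24.671
Closest: P1 and P2

Closest pair: (23.2, 5.1) and (1.7, 17.2), distance = 24.671


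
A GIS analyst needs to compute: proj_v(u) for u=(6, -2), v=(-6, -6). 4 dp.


u.v = -24, |v| = sqrt(72) = 8.4853
Scalar projection = u.v / |v| = -24 / sqrt(72) = -2.8284

-2.8284


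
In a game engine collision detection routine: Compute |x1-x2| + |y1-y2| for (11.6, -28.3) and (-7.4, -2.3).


|11.6-(-7.4)| + |(-28.3)-(-2.3)| = 19 + 26 = 45

45


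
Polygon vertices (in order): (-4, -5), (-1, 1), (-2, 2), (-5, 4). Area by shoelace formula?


Shoelace sum: ((-4)*1 - (-1)*(-5)) + ((-1)*2 - (-2)*1) + ((-2)*4 - (-5)*2) + ((-5)*(-5) - (-4)*4)
= 34
Area = |34|/2 = 17

17


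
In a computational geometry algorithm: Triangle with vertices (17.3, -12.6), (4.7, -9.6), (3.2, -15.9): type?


Side lengths squared: AB^2=167.76, BC^2=41.94, CA^2=209.7
Sorted: [41.94, 167.76, 209.7]
By sides: Scalene, By angles: Right

Scalene, Right


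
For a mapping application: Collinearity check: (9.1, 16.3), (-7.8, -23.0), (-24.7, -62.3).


Cross product: ((-7.8)-9.1)*((-62.3)-16.3) - ((-23)-16.3)*((-24.7)-9.1)
= 0

Yes, collinear


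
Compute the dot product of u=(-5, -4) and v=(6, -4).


u . v = u_x*v_x + u_y*v_y = (-5)*6 + (-4)*(-4)
= (-30) + 16 = -14

-14


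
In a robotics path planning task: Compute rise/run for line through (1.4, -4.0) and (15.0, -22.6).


slope = (y2-y1)/(x2-x1) = ((-22.6)-(-4))/(15-1.4) = (-18.6)/13.6 = -1.3676

-1.3676


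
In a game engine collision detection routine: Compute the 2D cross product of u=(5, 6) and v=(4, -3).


u x v = u_x*v_y - u_y*v_x = 5*(-3) - 6*4
= (-15) - 24 = -39

-39


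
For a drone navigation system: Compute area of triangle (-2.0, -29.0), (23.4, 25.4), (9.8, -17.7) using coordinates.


Area = |x_A(y_B-y_C) + x_B(y_C-y_A) + x_C(y_A-y_B)|/2
= |(-86.2) + 264.42 + (-533.12)|/2
= 354.9/2 = 177.45

177.45


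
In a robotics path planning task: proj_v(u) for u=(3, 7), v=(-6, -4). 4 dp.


u.v = -46, |v| = sqrt(52) = 7.2111
Scalar projection = u.v / |v| = -46 / sqrt(52) = -6.3791

-6.3791


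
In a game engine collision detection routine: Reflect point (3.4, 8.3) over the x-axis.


Reflection over x-axis: (x,y) -> (x,-y)
(3.4, 8.3) -> (3.4, -8.3)

(3.4, -8.3)


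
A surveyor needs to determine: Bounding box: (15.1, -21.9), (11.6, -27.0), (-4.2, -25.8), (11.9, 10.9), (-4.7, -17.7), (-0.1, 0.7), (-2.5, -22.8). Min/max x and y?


x range: [-4.7, 15.1]
y range: [-27, 10.9]
Bounding box: (-4.7,-27) to (15.1,10.9)

(-4.7,-27) to (15.1,10.9)


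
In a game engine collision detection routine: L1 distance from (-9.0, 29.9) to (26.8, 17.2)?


|(-9)-26.8| + |29.9-17.2| = 35.8 + 12.7 = 48.5

48.5


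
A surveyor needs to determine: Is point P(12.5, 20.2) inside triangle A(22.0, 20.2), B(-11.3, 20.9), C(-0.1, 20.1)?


Cross products: AB x AP = 6.65, BC x BP = 11.2, CA x CP = 0.95
All same sign? yes

Yes, inside


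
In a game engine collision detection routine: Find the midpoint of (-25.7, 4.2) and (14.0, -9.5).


M = (((-25.7)+14)/2, (4.2+(-9.5))/2)
= (-5.85, -2.65)

(-5.85, -2.65)


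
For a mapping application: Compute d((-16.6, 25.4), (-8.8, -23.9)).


dx=7.8, dy=-49.3
d^2 = 7.8^2 + (-49.3)^2 = 2491.33
d = sqrt(2491.33) = 49.9132

49.9132


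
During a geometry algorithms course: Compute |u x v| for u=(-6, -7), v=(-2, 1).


|u x v| = |(-6)*1 - (-7)*(-2)|
= |(-6) - 14| = 20

20


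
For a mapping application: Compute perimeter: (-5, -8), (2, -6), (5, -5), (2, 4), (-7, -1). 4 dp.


Sides: (-5, -8)->(2, -6): sqrt(53) = 7.28011, (2, -6)->(5, -5): sqrt(10) = 3.162278, (5, -5)->(2, 4): sqrt(90) = 9.486833, (2, 4)->(-7, -1): sqrt(106) = 10.29563, (-7, -1)->(-5, -8): sqrt(53) = 7.28011
Sum = 37.504961
Perimeter = 37.505

37.505


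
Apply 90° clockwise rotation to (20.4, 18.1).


90° CW: (x,y) -> (y, -x)
(20.4,18.1) -> (18.1, -20.4)

(18.1, -20.4)


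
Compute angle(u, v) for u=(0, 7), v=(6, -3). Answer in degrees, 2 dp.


u.v = -21, |u| = sqrt(49) = 7, |v| = sqrt(45) = 6.7082
cos(theta) = u.v/(|u||v|) = -21/sqrt(2205) = -0.447214
theta = acos(-0.447214) = 116.57 degrees

116.57 degrees


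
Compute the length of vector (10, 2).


|u| = sqrt(10^2 + 2^2) = sqrt(104) = 10.198

10.198


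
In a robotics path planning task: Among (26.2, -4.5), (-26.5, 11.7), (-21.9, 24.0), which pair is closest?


d(P0,P1) = 55.1337, d(P0,P2) = 55.9094, d(P1,P2) = 13.132
Closest: P1 and P2

Closest pair: (-26.5, 11.7) and (-21.9, 24.0), distance = 13.132


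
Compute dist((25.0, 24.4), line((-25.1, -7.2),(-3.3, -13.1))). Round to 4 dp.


|cross product| = 984.47
|line direction| = sqrt(510.05) = 22.5843
Distance = 984.47/sqrt(510.05) = 43.5909

43.5909


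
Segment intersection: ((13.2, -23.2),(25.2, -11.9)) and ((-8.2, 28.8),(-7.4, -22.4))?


Cross products: d1=1054.08, d2=1677.52, d3=865.82, d4=242.38
d1*d2 < 0 and d3*d4 < 0? no

No, they don't intersect


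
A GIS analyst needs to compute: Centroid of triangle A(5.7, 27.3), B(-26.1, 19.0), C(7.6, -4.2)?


Centroid = ((x_A+x_B+x_C)/3, (y_A+y_B+y_C)/3)
= ((5.7+(-26.1)+7.6)/3, (27.3+19+(-4.2))/3)
= (-4.2667, 14.0333)

(-4.2667, 14.0333)


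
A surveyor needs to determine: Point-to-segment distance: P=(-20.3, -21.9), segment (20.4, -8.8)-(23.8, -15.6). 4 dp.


Project P onto AB: t = 0 (clamped to [0,1])
Closest point on segment: (20.4, -8.8)
Distance: 42.7563

42.7563


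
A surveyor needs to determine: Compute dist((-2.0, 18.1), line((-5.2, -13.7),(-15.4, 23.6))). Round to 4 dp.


|cross product| = 443.72
|line direction| = sqrt(1495.33) = 38.6695
Distance = 443.72/sqrt(1495.33) = 11.4747

11.4747


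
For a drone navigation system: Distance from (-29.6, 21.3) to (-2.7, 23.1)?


dx=26.9, dy=1.8
d^2 = 26.9^2 + 1.8^2 = 726.85
d = sqrt(726.85) = 26.9602

26.9602


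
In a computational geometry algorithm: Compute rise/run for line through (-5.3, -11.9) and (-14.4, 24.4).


slope = (y2-y1)/(x2-x1) = (24.4-(-11.9))/((-14.4)-(-5.3)) = 36.3/(-9.1) = -3.989

-3.989


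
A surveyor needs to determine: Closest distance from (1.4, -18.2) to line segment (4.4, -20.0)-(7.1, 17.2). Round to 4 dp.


Project P onto AB: t = 0.0423 (clamped to [0,1])
Closest point on segment: (4.5142, -18.426)
Distance: 3.1224

3.1224


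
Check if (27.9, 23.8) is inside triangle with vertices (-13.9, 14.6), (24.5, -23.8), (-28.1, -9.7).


Cross products: AB x AP = 1958.4, BC x BP = -2551.7, CA x CP = -885.1
All same sign? no

No, outside


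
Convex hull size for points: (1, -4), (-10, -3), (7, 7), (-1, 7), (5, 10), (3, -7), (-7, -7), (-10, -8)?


Convex hull vertices (CCW): (-10, -8), (3, -7), (7, 7), (5, 10), (-1, 7), (-10, -3)
Count = 6

6


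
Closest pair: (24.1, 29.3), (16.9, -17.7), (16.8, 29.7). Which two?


d(P0,P1) = 47.5483, d(P0,P2) = 7.311, d(P1,P2) = 47.4001
Closest: P0 and P2

Closest pair: (24.1, 29.3) and (16.8, 29.7), distance = 7.311


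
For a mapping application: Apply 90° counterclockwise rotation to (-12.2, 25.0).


90° CCW: (x,y) -> (-y, x)
(-12.2,25) -> (-25, -12.2)

(-25, -12.2)


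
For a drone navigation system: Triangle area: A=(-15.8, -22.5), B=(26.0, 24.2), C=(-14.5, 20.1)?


Area = |x_A(y_B-y_C) + x_B(y_C-y_A) + x_C(y_A-y_B)|/2
= |(-64.78) + 1107.6 + 677.15|/2
= 1719.97/2 = 859.985

859.985


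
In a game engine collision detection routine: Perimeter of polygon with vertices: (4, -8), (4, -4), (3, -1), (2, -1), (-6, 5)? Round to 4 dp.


Sides: (4, -8)->(4, -4): sqrt(16) = 4, (4, -4)->(3, -1): sqrt(10) = 3.162278, (3, -1)->(2, -1): sqrt(1) = 1, (2, -1)->(-6, 5): sqrt(100) = 10, (-6, 5)->(4, -8): sqrt(269) = 16.401219
Sum = 34.563497
Perimeter = 34.5635

34.5635


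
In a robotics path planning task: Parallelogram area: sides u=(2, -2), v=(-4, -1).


|u x v| = |2*(-1) - (-2)*(-4)|
= |(-2) - 8| = 10

10


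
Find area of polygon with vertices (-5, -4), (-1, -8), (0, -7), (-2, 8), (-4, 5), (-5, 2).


Shoelace sum: ((-5)*(-8) - (-1)*(-4)) + ((-1)*(-7) - 0*(-8)) + (0*8 - (-2)*(-7)) + ((-2)*5 - (-4)*8) + ((-4)*2 - (-5)*5) + ((-5)*(-4) - (-5)*2)
= 98
Area = |98|/2 = 49

49


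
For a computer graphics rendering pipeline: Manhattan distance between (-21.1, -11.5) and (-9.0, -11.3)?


|(-21.1)-(-9)| + |(-11.5)-(-11.3)| = 12.1 + 0.2 = 12.3

12.3


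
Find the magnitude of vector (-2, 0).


|u| = sqrt((-2)^2 + 0^2) = sqrt(4) = 2

2


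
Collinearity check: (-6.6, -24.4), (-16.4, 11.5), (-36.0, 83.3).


Cross product: ((-16.4)-(-6.6))*(83.3-(-24.4)) - (11.5-(-24.4))*((-36)-(-6.6))
= 0

Yes, collinear


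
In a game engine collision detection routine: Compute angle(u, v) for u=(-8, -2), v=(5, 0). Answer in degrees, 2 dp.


u.v = -40, |u| = sqrt(68) = 8.2462, |v| = sqrt(25) = 5
cos(theta) = u.v/(|u||v|) = -40/sqrt(1700) = -0.970143
theta = acos(-0.970143) = 165.96 degrees

165.96 degrees


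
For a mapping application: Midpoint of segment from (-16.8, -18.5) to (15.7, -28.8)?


M = (((-16.8)+15.7)/2, ((-18.5)+(-28.8))/2)
= (-0.55, -23.65)

(-0.55, -23.65)


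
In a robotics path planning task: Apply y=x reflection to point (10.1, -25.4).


Reflection over y=x: (x,y) -> (y,x)
(10.1, -25.4) -> (-25.4, 10.1)

(-25.4, 10.1)


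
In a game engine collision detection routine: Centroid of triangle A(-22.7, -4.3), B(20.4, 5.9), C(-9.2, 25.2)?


Centroid = ((x_A+x_B+x_C)/3, (y_A+y_B+y_C)/3)
= (((-22.7)+20.4+(-9.2))/3, ((-4.3)+5.9+25.2)/3)
= (-3.8333, 8.9333)

(-3.8333, 8.9333)


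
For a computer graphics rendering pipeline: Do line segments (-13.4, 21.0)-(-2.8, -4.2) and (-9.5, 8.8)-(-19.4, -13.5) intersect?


Cross products: d1=-207.75, d2=278.11, d3=-31.04, d4=-516.9
d1*d2 < 0 and d3*d4 < 0? no

No, they don't intersect


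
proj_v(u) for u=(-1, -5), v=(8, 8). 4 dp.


u.v = -48, |v| = sqrt(128) = 11.3137
Scalar projection = u.v / |v| = -48 / sqrt(128) = -4.2426

-4.2426


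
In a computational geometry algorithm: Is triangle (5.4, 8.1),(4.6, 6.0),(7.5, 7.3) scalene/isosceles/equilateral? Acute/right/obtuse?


Side lengths squared: AB^2=5.05, BC^2=10.1, CA^2=5.05
Sorted: [5.05, 5.05, 10.1]
By sides: Isosceles, By angles: Right

Isosceles, Right


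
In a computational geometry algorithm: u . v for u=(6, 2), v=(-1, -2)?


u . v = u_x*v_x + u_y*v_y = 6*(-1) + 2*(-2)
= (-6) + (-4) = -10

-10


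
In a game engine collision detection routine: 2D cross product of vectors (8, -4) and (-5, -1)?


u x v = u_x*v_y - u_y*v_x = 8*(-1) - (-4)*(-5)
= (-8) - 20 = -28

-28


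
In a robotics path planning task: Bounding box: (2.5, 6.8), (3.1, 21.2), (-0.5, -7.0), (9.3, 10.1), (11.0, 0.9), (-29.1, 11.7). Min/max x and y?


x range: [-29.1, 11]
y range: [-7, 21.2]
Bounding box: (-29.1,-7) to (11,21.2)

(-29.1,-7) to (11,21.2)


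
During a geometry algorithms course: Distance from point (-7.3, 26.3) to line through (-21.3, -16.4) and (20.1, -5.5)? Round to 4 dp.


|cross product| = 1615.18
|line direction| = sqrt(1832.77) = 42.8109
Distance = 1615.18/sqrt(1832.77) = 37.7283

37.7283


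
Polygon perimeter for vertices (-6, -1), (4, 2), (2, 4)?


Sides: (-6, -1)->(4, 2): sqrt(109) = 10.440307, (4, 2)->(2, 4): sqrt(8) = 2.828427, (2, 4)->(-6, -1): sqrt(89) = 9.433981
Sum = 22.702715
Perimeter = 22.7027

22.7027


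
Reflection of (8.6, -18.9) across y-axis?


Reflection over y-axis: (x,y) -> (-x,y)
(8.6, -18.9) -> (-8.6, -18.9)

(-8.6, -18.9)


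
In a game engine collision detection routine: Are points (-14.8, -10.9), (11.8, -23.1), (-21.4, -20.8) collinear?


Cross product: (11.8-(-14.8))*((-20.8)-(-10.9)) - ((-23.1)-(-10.9))*((-21.4)-(-14.8))
= -343.86

No, not collinear


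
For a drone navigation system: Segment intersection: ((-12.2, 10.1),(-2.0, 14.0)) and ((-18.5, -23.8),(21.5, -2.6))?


Cross products: d1=1222.44, d2=1162.2, d3=-321.21, d4=-260.97
d1*d2 < 0 and d3*d4 < 0? no

No, they don't intersect


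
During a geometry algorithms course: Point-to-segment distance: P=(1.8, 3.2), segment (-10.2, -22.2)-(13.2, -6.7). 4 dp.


Project P onto AB: t = 0.8562 (clamped to [0,1])
Closest point on segment: (9.8344, -8.9294)
Distance: 14.549

14.549


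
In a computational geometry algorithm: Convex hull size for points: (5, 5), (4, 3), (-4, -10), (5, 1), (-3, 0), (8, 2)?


Convex hull vertices (CCW): (-4, -10), (8, 2), (5, 5), (-3, 0)
Count = 4

4


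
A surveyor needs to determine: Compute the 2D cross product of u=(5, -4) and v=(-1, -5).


u x v = u_x*v_y - u_y*v_x = 5*(-5) - (-4)*(-1)
= (-25) - 4 = -29

-29


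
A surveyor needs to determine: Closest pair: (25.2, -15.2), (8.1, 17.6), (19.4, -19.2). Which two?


d(P0,P1) = 36.9899, d(P0,P2) = 7.0456, d(P1,P2) = 38.4958
Closest: P0 and P2

Closest pair: (25.2, -15.2) and (19.4, -19.2), distance = 7.0456


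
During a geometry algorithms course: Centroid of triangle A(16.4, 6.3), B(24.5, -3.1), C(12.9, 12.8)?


Centroid = ((x_A+x_B+x_C)/3, (y_A+y_B+y_C)/3)
= ((16.4+24.5+12.9)/3, (6.3+(-3.1)+12.8)/3)
= (17.9333, 5.3333)

(17.9333, 5.3333)


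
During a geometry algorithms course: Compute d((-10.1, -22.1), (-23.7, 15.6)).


dx=-13.6, dy=37.7
d^2 = (-13.6)^2 + 37.7^2 = 1606.25
d = sqrt(1606.25) = 40.078

40.078


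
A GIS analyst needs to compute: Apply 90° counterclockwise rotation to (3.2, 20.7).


90° CCW: (x,y) -> (-y, x)
(3.2,20.7) -> (-20.7, 3.2)

(-20.7, 3.2)


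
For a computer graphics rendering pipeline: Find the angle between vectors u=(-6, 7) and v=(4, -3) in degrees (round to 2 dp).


u.v = -45, |u| = sqrt(85) = 9.2195, |v| = sqrt(25) = 5
cos(theta) = u.v/(|u||v|) = -45/sqrt(2125) = -0.976187
theta = acos(-0.976187) = 167.47 degrees

167.47 degrees


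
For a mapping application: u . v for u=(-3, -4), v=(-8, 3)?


u . v = u_x*v_x + u_y*v_y = (-3)*(-8) + (-4)*3
= 24 + (-12) = 12

12


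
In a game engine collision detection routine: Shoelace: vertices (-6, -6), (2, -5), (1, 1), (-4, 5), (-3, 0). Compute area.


Shoelace sum: ((-6)*(-5) - 2*(-6)) + (2*1 - 1*(-5)) + (1*5 - (-4)*1) + ((-4)*0 - (-3)*5) + ((-3)*(-6) - (-6)*0)
= 91
Area = |91|/2 = 45.5

45.5


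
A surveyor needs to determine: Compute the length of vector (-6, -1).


|u| = sqrt((-6)^2 + (-1)^2) = sqrt(37) = 6.0828

6.0828


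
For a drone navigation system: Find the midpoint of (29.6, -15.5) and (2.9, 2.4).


M = ((29.6+2.9)/2, ((-15.5)+2.4)/2)
= (16.25, -6.55)

(16.25, -6.55)


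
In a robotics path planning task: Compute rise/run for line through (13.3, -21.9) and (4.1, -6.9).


slope = (y2-y1)/(x2-x1) = ((-6.9)-(-21.9))/(4.1-13.3) = 15/(-9.2) = -1.6304

-1.6304


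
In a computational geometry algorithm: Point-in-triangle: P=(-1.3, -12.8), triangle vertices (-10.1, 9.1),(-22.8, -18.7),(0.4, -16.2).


Cross products: AB x AP = 522.77, BC x BP = 83.13, CA x CP = 7.31
All same sign? yes

Yes, inside


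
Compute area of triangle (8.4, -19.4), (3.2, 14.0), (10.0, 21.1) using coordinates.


Area = |x_A(y_B-y_C) + x_B(y_C-y_A) + x_C(y_A-y_B)|/2
= |(-59.64) + 129.6 + (-334)|/2
= 264.04/2 = 132.02

132.02


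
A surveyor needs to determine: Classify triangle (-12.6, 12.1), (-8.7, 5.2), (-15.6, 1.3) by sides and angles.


Side lengths squared: AB^2=62.82, BC^2=62.82, CA^2=125.64
Sorted: [62.82, 62.82, 125.64]
By sides: Isosceles, By angles: Right

Isosceles, Right


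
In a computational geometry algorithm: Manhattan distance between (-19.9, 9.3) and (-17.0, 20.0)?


|(-19.9)-(-17)| + |9.3-20| = 2.9 + 10.7 = 13.6

13.6


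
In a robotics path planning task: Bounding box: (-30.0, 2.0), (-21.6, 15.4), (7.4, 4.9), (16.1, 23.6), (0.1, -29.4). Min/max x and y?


x range: [-30, 16.1]
y range: [-29.4, 23.6]
Bounding box: (-30,-29.4) to (16.1,23.6)

(-30,-29.4) to (16.1,23.6)


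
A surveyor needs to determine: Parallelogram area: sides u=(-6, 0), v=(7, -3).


|u x v| = |(-6)*(-3) - 0*7|
= |18 - 0| = 18

18


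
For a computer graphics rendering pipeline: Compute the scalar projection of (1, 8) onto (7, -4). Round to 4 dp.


u.v = -25, |v| = sqrt(65) = 8.0623
Scalar projection = u.v / |v| = -25 / sqrt(65) = -3.1009

-3.1009


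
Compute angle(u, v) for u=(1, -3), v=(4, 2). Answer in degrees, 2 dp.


u.v = -2, |u| = sqrt(10) = 3.1623, |v| = sqrt(20) = 4.4721
cos(theta) = u.v/(|u||v|) = -2/sqrt(200) = -0.141421
theta = acos(-0.141421) = 98.13 degrees

98.13 degrees


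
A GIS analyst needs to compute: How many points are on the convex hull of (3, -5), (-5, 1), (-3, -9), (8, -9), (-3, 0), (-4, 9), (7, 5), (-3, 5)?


Convex hull vertices (CCW): (-5, 1), (-3, -9), (8, -9), (7, 5), (-4, 9)
Count = 5

5


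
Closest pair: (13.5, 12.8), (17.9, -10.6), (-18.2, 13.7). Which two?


d(P0,P1) = 23.8101, d(P0,P2) = 31.7128, d(P1,P2) = 43.5167
Closest: P0 and P1

Closest pair: (13.5, 12.8) and (17.9, -10.6), distance = 23.8101


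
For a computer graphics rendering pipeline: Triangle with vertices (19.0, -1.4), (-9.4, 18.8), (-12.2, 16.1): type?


Side lengths squared: AB^2=1214.6, BC^2=15.13, CA^2=1279.69
Sorted: [15.13, 1214.6, 1279.69]
By sides: Scalene, By angles: Obtuse

Scalene, Obtuse


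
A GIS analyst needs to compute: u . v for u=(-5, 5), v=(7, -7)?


u . v = u_x*v_x + u_y*v_y = (-5)*7 + 5*(-7)
= (-35) + (-35) = -70

-70


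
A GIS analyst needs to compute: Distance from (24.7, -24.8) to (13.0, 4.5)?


dx=-11.7, dy=29.3
d^2 = (-11.7)^2 + 29.3^2 = 995.38
d = sqrt(995.38) = 31.5496

31.5496


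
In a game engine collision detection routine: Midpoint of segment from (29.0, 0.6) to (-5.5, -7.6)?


M = ((29+(-5.5))/2, (0.6+(-7.6))/2)
= (11.75, -3.5)

(11.75, -3.5)


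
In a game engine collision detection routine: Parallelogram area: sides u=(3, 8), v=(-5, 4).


|u x v| = |3*4 - 8*(-5)|
= |12 - (-40)| = 52

52


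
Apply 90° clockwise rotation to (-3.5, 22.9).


90° CW: (x,y) -> (y, -x)
(-3.5,22.9) -> (22.9, 3.5)

(22.9, 3.5)


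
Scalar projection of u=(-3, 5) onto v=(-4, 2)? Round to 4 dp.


u.v = 22, |v| = sqrt(20) = 4.4721
Scalar projection = u.v / |v| = 22 / sqrt(20) = 4.9193

4.9193


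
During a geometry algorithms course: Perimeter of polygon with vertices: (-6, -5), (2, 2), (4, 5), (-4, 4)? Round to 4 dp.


Sides: (-6, -5)->(2, 2): sqrt(113) = 10.630146, (2, 2)->(4, 5): sqrt(13) = 3.605551, (4, 5)->(-4, 4): sqrt(65) = 8.062258, (-4, 4)->(-6, -5): sqrt(85) = 9.219544
Sum = 31.517499
Perimeter = 31.5175

31.5175
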